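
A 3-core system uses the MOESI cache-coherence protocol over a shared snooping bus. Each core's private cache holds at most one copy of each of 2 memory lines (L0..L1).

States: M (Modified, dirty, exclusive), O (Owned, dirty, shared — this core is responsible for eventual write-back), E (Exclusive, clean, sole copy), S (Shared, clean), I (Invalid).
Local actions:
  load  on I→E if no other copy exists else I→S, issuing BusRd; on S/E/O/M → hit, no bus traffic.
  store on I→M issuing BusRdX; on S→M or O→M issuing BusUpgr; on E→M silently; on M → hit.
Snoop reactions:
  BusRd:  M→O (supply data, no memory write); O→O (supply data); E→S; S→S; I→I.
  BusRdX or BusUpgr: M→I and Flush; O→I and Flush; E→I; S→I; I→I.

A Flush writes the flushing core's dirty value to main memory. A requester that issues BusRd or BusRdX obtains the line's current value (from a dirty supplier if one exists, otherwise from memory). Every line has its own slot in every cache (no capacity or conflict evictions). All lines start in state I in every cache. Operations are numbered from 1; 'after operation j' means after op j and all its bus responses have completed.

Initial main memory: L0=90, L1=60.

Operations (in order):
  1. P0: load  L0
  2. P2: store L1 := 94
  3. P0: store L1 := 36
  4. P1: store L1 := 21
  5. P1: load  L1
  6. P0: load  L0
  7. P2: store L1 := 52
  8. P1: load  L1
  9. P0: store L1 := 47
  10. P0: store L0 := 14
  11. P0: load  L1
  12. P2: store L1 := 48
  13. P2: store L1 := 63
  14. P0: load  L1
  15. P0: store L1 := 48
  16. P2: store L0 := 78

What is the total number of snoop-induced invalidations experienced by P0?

  op1 P0: load  L0 → E/I/I on L0; bus BusRd; mem=90
  op2 P2: store L1 := 94 → I/I/M on L1; bus BusRdX; mem=60
  op3 P0: store L1 := 36 → M/I/I on L1; bus BusRdX Flush; mem=94
  op4 P1: store L1 := 21 → I/M/I on L1; bus BusRdX Flush; mem=36
  op5 P1: load  L1 → I/M/I on L1; bus (none); mem=36
  op6 P0: load  L0 → E/I/I on L0; bus (none); mem=90
  op7 P2: store L1 := 52 → I/I/M on L1; bus BusRdX Flush; mem=21
  op8 P1: load  L1 → I/S/O on L1; bus BusRd; mem=21
  op9 P0: store L1 := 47 → M/I/I on L1; bus BusRdX Flush; mem=52
  op10 P0: store L0 := 14 → M/I/I on L0; bus (none); mem=90
  op11 P0: load  L1 → M/I/I on L1; bus (none); mem=52
  op12 P2: store L1 := 48 → I/I/M on L1; bus BusRdX Flush; mem=47
  op13 P2: store L1 := 63 → I/I/M on L1; bus (none); mem=47
  op14 P0: load  L1 → S/I/O on L1; bus BusRd; mem=47
  op15 P0: store L1 := 48 → M/I/I on L1; bus BusUpgr Flush; mem=63
  op16 P2: store L0 := 78 → I/I/M on L0; bus BusRdX Flush; mem=14

invalidations = 3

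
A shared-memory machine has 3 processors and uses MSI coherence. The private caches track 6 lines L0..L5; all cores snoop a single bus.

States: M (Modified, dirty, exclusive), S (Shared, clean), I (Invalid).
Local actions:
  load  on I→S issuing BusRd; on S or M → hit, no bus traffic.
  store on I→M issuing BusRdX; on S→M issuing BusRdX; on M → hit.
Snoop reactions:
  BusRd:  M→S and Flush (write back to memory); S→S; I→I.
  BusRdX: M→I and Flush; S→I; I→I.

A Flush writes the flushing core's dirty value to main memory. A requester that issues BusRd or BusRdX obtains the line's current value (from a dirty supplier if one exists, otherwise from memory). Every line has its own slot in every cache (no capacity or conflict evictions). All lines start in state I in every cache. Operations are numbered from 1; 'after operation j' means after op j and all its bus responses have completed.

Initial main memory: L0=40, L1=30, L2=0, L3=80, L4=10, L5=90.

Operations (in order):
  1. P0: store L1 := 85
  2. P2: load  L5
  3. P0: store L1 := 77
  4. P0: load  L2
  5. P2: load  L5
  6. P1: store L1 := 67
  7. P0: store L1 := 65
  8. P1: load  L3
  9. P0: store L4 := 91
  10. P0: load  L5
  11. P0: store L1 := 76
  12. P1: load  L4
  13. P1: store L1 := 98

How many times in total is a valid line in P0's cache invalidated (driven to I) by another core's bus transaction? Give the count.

invalidations = 2

[1] P0: store L1 := 85 | P0:M(85), P1:I, P2:I | bus: BusRdX
[2] P2: load  L5 | P0:I, P1:I, P2:S(90) | bus: BusRd
[3] P0: store L1 := 77 | P0:M(77), P1:I, P2:I | bus: none
[4] P0: load  L2 | P0:S(0), P1:I, P2:I | bus: BusRd
[5] P2: load  L5 | P0:I, P1:I, P2:S(90) | bus: none
[6] P1: store L1 := 67 | P0:I, P1:M(67), P2:I | bus: BusRdX,Flush
[7] P0: store L1 := 65 | P0:M(65), P1:I, P2:I | bus: BusRdX,Flush
[8] P1: load  L3 | P0:I, P1:S(80), P2:I | bus: BusRd
[9] P0: store L4 := 91 | P0:M(91), P1:I, P2:I | bus: BusRdX
[10] P0: load  L5 | P0:S(90), P1:I, P2:S(90) | bus: BusRd
[11] P0: store L1 := 76 | P0:M(76), P1:I, P2:I | bus: none
[12] P1: load  L4 | P0:S(91), P1:S(91), P2:I | bus: BusRd,Flush
[13] P1: store L1 := 98 | P0:I, P1:M(98), P2:I | bus: BusRdX,Flush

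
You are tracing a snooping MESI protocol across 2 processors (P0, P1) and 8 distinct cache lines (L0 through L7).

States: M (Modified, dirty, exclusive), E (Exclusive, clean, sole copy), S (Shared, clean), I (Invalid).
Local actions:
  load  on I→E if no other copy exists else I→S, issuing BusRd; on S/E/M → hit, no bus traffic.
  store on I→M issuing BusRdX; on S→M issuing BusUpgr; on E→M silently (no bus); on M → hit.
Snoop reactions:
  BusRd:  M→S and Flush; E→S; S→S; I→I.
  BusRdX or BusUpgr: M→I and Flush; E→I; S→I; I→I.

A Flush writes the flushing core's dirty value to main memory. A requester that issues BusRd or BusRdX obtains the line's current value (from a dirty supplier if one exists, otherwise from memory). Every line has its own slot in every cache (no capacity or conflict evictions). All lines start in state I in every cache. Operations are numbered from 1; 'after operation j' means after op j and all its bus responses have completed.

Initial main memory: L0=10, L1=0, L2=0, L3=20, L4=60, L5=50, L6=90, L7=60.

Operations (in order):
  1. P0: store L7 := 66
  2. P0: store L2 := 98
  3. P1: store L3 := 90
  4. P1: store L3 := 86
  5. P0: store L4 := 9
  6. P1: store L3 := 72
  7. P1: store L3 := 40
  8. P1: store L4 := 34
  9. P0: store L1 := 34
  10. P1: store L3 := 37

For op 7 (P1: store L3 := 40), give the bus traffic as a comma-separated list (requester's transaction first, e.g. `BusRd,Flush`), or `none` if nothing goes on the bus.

bus = none

1. P0: store L7 := 66  bus=[BusRdX]  L7: P0=M P1=I  mem[L7]=60
2. P0: store L2 := 98  bus=[BusRdX]  L2: P0=M P1=I  mem[L2]=0
3. P1: store L3 := 90  bus=[BusRdX]  L3: P0=I P1=M  mem[L3]=20
4. P1: store L3 := 86  bus=[-]  L3: P0=I P1=M  mem[L3]=20
5. P0: store L4 := 9  bus=[BusRdX]  L4: P0=M P1=I  mem[L4]=60
6. P1: store L3 := 72  bus=[-]  L3: P0=I P1=M  mem[L3]=20
7. P1: store L3 := 40  bus=[-]  L3: P0=I P1=M  mem[L3]=20
8. P1: store L4 := 34  bus=[BusRdX,Flush]  L4: P0=I P1=M  mem[L4]=9
9. P0: store L1 := 34  bus=[BusRdX]  L1: P0=M P1=I  mem[L1]=0
10. P1: store L3 := 37  bus=[-]  L3: P0=I P1=M  mem[L3]=20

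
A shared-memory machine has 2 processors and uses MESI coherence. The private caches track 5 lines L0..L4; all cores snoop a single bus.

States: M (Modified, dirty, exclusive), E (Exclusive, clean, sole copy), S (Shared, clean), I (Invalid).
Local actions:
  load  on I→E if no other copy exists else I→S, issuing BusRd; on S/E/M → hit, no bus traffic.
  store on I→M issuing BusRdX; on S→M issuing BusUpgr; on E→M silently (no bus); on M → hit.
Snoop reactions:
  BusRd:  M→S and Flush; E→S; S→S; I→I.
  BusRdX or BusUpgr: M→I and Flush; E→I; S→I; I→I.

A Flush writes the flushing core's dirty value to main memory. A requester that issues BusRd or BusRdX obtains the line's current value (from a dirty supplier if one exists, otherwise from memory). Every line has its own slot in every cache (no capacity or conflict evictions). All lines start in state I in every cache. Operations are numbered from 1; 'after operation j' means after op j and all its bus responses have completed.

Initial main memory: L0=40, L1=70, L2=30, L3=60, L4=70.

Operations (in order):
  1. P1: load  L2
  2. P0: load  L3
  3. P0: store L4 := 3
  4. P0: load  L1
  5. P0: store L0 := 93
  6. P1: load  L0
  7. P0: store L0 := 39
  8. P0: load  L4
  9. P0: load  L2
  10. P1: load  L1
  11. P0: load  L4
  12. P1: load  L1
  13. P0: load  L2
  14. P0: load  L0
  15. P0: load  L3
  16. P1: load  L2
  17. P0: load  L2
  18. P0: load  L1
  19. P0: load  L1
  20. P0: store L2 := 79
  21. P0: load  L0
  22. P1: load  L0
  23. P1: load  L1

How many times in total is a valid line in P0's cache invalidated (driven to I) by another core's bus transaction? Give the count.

invalidations = 0

step 1: P1: load  L2  ⟶  IE  (L2)  txn=BusRd  M[L2]=30
step 2: P0: load  L3  ⟶  EI  (L3)  txn=BusRd  M[L3]=60
step 3: P0: store L4 := 3  ⟶  MI  (L4)  txn=BusRdX  M[L4]=70
step 4: P0: load  L1  ⟶  EI  (L1)  txn=BusRd  M[L1]=70
step 5: P0: store L0 := 93  ⟶  MI  (L0)  txn=BusRdX  M[L0]=40
step 6: P1: load  L0  ⟶  SS  (L0)  txn=BusRd+Flush  M[L0]=93
step 7: P0: store L0 := 39  ⟶  MI  (L0)  txn=BusUpgr  M[L0]=93
step 8: P0: load  L4  ⟶  MI  (L4)  txn=∅  M[L4]=70
step 9: P0: load  L2  ⟶  SS  (L2)  txn=BusRd  M[L2]=30
step 10: P1: load  L1  ⟶  SS  (L1)  txn=BusRd  M[L1]=70
step 11: P0: load  L4  ⟶  MI  (L4)  txn=∅  M[L4]=70
step 12: P1: load  L1  ⟶  SS  (L1)  txn=∅  M[L1]=70
step 13: P0: load  L2  ⟶  SS  (L2)  txn=∅  M[L2]=30
step 14: P0: load  L0  ⟶  MI  (L0)  txn=∅  M[L0]=93
step 15: P0: load  L3  ⟶  EI  (L3)  txn=∅  M[L3]=60
step 16: P1: load  L2  ⟶  SS  (L2)  txn=∅  M[L2]=30
step 17: P0: load  L2  ⟶  SS  (L2)  txn=∅  M[L2]=30
step 18: P0: load  L1  ⟶  SS  (L1)  txn=∅  M[L1]=70
step 19: P0: load  L1  ⟶  SS  (L1)  txn=∅  M[L1]=70
step 20: P0: store L2 := 79  ⟶  MI  (L2)  txn=BusUpgr  M[L2]=30
step 21: P0: load  L0  ⟶  MI  (L0)  txn=∅  M[L0]=93
step 22: P1: load  L0  ⟶  SS  (L0)  txn=BusRd+Flush  M[L0]=39
step 23: P1: load  L1  ⟶  SS  (L1)  txn=∅  M[L1]=70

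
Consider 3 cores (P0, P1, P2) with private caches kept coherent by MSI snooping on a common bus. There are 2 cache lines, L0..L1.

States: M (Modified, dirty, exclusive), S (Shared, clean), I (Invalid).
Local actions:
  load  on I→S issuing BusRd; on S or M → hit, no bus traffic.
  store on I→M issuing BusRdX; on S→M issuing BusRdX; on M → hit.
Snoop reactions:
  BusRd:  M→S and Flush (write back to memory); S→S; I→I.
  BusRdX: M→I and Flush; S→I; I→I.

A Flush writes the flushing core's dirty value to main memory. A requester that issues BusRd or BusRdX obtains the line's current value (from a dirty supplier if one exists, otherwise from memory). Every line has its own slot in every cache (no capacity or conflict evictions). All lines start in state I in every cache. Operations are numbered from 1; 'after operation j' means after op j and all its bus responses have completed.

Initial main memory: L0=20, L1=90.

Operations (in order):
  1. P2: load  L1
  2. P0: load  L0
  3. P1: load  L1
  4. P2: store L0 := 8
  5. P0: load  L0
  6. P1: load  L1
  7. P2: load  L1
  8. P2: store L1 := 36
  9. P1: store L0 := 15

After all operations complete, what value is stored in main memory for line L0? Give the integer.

memory[L0] = 8

  op1 P2: load  L1 → I/I/S on L1; bus BusRd; mem=90
  op2 P0: load  L0 → S/I/I on L0; bus BusRd; mem=20
  op3 P1: load  L1 → I/S/S on L1; bus BusRd; mem=90
  op4 P2: store L0 := 8 → I/I/M on L0; bus BusRdX; mem=20
  op5 P0: load  L0 → S/I/S on L0; bus BusRd Flush; mem=8
  op6 P1: load  L1 → I/S/S on L1; bus (none); mem=90
  op7 P2: load  L1 → I/S/S on L1; bus (none); mem=90
  op8 P2: store L1 := 36 → I/I/M on L1; bus BusRdX; mem=90
  op9 P1: store L0 := 15 → I/M/I on L0; bus BusRdX; mem=8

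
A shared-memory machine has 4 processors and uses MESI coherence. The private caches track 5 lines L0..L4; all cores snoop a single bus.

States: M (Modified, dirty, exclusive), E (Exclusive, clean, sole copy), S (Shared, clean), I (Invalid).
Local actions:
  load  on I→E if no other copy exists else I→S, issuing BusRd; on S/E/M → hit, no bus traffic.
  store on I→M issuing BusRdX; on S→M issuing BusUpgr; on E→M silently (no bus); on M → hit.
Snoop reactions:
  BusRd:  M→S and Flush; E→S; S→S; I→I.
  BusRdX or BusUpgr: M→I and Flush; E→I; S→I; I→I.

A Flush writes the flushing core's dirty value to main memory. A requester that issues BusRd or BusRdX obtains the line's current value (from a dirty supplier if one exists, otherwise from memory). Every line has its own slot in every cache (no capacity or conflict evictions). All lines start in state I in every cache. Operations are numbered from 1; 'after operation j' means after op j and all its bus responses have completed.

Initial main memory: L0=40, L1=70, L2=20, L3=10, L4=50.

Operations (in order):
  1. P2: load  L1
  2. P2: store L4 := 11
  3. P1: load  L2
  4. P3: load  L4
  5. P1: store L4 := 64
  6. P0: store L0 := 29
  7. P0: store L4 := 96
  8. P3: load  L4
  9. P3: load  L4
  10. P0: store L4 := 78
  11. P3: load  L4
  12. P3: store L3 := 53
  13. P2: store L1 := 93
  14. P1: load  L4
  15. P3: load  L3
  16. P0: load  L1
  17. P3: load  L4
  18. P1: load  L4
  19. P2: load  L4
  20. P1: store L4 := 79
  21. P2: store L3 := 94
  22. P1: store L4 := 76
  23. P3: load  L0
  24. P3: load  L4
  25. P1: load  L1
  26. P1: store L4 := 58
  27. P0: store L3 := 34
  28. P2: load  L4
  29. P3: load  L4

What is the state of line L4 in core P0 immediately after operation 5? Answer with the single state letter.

state = I

[1] P2: load  L1 | P0:I, P1:I, P2:E(70), P3:I | bus: BusRd
[2] P2: store L4 := 11 | P0:I, P1:I, P2:M(11), P3:I | bus: BusRdX
[3] P1: load  L2 | P0:I, P1:E(20), P2:I, P3:I | bus: BusRd
[4] P3: load  L4 | P0:I, P1:I, P2:S(11), P3:S(11) | bus: BusRd,Flush
[5] P1: store L4 := 64 | P0:I, P1:M(64), P2:I, P3:I | bus: BusRdX
[6] P0: store L0 := 29 | P0:M(29), P1:I, P2:I, P3:I | bus: BusRdX
[7] P0: store L4 := 96 | P0:M(96), P1:I, P2:I, P3:I | bus: BusRdX,Flush
[8] P3: load  L4 | P0:S(96), P1:I, P2:I, P3:S(96) | bus: BusRd,Flush
[9] P3: load  L4 | P0:S(96), P1:I, P2:I, P3:S(96) | bus: none
[10] P0: store L4 := 78 | P0:M(78), P1:I, P2:I, P3:I | bus: BusUpgr
[11] P3: load  L4 | P0:S(78), P1:I, P2:I, P3:S(78) | bus: BusRd,Flush
[12] P3: store L3 := 53 | P0:I, P1:I, P2:I, P3:M(53) | bus: BusRdX
[13] P2: store L1 := 93 | P0:I, P1:I, P2:M(93), P3:I | bus: none
[14] P1: load  L4 | P0:S(78), P1:S(78), P2:I, P3:S(78) | bus: BusRd
[15] P3: load  L3 | P0:I, P1:I, P2:I, P3:M(53) | bus: none
[16] P0: load  L1 | P0:S(93), P1:I, P2:S(93), P3:I | bus: BusRd,Flush
[17] P3: load  L4 | P0:S(78), P1:S(78), P2:I, P3:S(78) | bus: none
[18] P1: load  L4 | P0:S(78), P1:S(78), P2:I, P3:S(78) | bus: none
[19] P2: load  L4 | P0:S(78), P1:S(78), P2:S(78), P3:S(78) | bus: BusRd
[20] P1: store L4 := 79 | P0:I, P1:M(79), P2:I, P3:I | bus: BusUpgr
[21] P2: store L3 := 94 | P0:I, P1:I, P2:M(94), P3:I | bus: BusRdX,Flush
[22] P1: store L4 := 76 | P0:I, P1:M(76), P2:I, P3:I | bus: none
[23] P3: load  L0 | P0:S(29), P1:I, P2:I, P3:S(29) | bus: BusRd,Flush
[24] P3: load  L4 | P0:I, P1:S(76), P2:I, P3:S(76) | bus: BusRd,Flush
[25] P1: load  L1 | P0:S(93), P1:S(93), P2:S(93), P3:I | bus: BusRd
[26] P1: store L4 := 58 | P0:I, P1:M(58), P2:I, P3:I | bus: BusUpgr
[27] P0: store L3 := 34 | P0:M(34), P1:I, P2:I, P3:I | bus: BusRdX,Flush
[28] P2: load  L4 | P0:I, P1:S(58), P2:S(58), P3:I | bus: BusRd,Flush
[29] P3: load  L4 | P0:I, P1:S(58), P2:S(58), P3:S(58) | bus: BusRd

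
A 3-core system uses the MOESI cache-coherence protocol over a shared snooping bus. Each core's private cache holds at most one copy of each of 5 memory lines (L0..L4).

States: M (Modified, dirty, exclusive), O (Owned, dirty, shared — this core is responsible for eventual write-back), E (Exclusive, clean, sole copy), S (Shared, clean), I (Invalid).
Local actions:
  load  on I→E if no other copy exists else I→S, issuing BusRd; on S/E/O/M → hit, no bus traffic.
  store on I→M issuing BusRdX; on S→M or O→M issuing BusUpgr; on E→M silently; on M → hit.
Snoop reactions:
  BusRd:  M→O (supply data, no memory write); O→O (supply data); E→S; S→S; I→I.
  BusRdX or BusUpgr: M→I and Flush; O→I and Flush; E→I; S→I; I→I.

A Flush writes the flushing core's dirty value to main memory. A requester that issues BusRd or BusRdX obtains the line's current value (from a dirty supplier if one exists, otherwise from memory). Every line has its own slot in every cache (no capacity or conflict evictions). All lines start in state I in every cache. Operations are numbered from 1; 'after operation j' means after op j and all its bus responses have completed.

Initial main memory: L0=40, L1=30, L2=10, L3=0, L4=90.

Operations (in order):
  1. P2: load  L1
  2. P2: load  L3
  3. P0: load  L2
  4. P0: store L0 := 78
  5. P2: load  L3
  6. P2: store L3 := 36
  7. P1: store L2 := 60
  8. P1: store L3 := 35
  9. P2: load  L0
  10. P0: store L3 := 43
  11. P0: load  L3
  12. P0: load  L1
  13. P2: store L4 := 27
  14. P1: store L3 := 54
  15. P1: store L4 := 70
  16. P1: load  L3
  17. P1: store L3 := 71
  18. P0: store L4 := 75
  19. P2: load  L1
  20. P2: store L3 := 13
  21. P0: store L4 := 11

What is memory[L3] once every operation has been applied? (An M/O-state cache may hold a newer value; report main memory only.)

memory[L3] = 71

1. P2: load  L1  bus=[BusRd]  L1: P0=I P1=I P2=E  mem[L1]=30
2. P2: load  L3  bus=[BusRd]  L3: P0=I P1=I P2=E  mem[L3]=0
3. P0: load  L2  bus=[BusRd]  L2: P0=E P1=I P2=I  mem[L2]=10
4. P0: store L0 := 78  bus=[BusRdX]  L0: P0=M P1=I P2=I  mem[L0]=40
5. P2: load  L3  bus=[-]  L3: P0=I P1=I P2=E  mem[L3]=0
6. P2: store L3 := 36  bus=[-]  L3: P0=I P1=I P2=M  mem[L3]=0
7. P1: store L2 := 60  bus=[BusRdX]  L2: P0=I P1=M P2=I  mem[L2]=10
8. P1: store L3 := 35  bus=[BusRdX,Flush]  L3: P0=I P1=M P2=I  mem[L3]=36
9. P2: load  L0  bus=[BusRd]  L0: P0=O P1=I P2=S  mem[L0]=40
10. P0: store L3 := 43  bus=[BusRdX,Flush]  L3: P0=M P1=I P2=I  mem[L3]=35
11. P0: load  L3  bus=[-]  L3: P0=M P1=I P2=I  mem[L3]=35
12. P0: load  L1  bus=[BusRd]  L1: P0=S P1=I P2=S  mem[L1]=30
13. P2: store L4 := 27  bus=[BusRdX]  L4: P0=I P1=I P2=M  mem[L4]=90
14. P1: store L3 := 54  bus=[BusRdX,Flush]  L3: P0=I P1=M P2=I  mem[L3]=43
15. P1: store L4 := 70  bus=[BusRdX,Flush]  L4: P0=I P1=M P2=I  mem[L4]=27
16. P1: load  L3  bus=[-]  L3: P0=I P1=M P2=I  mem[L3]=43
17. P1: store L3 := 71  bus=[-]  L3: P0=I P1=M P2=I  mem[L3]=43
18. P0: store L4 := 75  bus=[BusRdX,Flush]  L4: P0=M P1=I P2=I  mem[L4]=70
19. P2: load  L1  bus=[-]  L1: P0=S P1=I P2=S  mem[L1]=30
20. P2: store L3 := 13  bus=[BusRdX,Flush]  L3: P0=I P1=I P2=M  mem[L3]=71
21. P0: store L4 := 11  bus=[-]  L4: P0=M P1=I P2=I  mem[L4]=70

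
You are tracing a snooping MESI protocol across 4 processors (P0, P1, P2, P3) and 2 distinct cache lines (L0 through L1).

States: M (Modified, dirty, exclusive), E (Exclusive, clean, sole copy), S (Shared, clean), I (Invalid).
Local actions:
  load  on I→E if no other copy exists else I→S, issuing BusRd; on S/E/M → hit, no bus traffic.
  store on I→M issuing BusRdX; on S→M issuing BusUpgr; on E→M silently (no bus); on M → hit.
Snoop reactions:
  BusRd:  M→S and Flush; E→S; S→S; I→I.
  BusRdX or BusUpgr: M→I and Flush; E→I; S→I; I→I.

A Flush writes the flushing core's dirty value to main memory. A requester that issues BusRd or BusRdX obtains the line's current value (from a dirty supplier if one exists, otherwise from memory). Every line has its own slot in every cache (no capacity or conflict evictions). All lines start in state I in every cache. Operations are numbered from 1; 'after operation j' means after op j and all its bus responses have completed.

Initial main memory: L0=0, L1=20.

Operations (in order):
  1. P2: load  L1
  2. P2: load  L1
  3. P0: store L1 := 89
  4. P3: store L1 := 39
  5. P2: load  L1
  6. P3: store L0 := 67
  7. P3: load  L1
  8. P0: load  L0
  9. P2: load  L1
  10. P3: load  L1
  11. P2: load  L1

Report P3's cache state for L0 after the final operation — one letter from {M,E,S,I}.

  op1 P2: load  L1 → I/I/E/I on L1; bus BusRd; mem=20
  op2 P2: load  L1 → I/I/E/I on L1; bus (none); mem=20
  op3 P0: store L1 := 89 → M/I/I/I on L1; bus BusRdX; mem=20
  op4 P3: store L1 := 39 → I/I/I/M on L1; bus BusRdX Flush; mem=89
  op5 P2: load  L1 → I/I/S/S on L1; bus BusRd Flush; mem=39
  op6 P3: store L0 := 67 → I/I/I/M on L0; bus BusRdX; mem=0
  op7 P3: load  L1 → I/I/S/S on L1; bus (none); mem=39
  op8 P0: load  L0 → S/I/I/S on L0; bus BusRd Flush; mem=67
  op9 P2: load  L1 → I/I/S/S on L1; bus (none); mem=39
  op10 P3: load  L1 → I/I/S/S on L1; bus (none); mem=39
  op11 P2: load  L1 → I/I/S/S on L1; bus (none); mem=39

state = S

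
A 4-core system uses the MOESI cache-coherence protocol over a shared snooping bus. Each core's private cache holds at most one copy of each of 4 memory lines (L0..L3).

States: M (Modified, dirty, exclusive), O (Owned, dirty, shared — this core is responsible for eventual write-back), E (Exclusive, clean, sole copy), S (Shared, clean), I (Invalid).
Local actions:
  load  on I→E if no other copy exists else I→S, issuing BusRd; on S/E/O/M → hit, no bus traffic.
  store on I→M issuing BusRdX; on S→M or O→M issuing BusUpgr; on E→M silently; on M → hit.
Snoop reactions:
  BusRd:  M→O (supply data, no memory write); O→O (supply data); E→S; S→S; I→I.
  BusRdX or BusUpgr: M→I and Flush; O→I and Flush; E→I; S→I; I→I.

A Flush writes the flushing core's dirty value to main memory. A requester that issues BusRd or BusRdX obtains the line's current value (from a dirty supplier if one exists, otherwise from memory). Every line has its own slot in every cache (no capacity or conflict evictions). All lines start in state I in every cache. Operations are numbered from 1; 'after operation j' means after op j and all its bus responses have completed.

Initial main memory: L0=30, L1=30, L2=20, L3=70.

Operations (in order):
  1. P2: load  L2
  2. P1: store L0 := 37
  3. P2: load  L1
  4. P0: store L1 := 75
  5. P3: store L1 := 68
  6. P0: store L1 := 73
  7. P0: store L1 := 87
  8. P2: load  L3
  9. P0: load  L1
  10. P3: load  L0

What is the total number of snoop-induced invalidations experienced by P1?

  op1 P2: load  L2 → I/I/E/I on L2; bus BusRd; mem=20
  op2 P1: store L0 := 37 → I/M/I/I on L0; bus BusRdX; mem=30
  op3 P2: load  L1 → I/I/E/I on L1; bus BusRd; mem=30
  op4 P0: store L1 := 75 → M/I/I/I on L1; bus BusRdX; mem=30
  op5 P3: store L1 := 68 → I/I/I/M on L1; bus BusRdX Flush; mem=75
  op6 P0: store L1 := 73 → M/I/I/I on L1; bus BusRdX Flush; mem=68
  op7 P0: store L1 := 87 → M/I/I/I on L1; bus (none); mem=68
  op8 P2: load  L3 → I/I/E/I on L3; bus BusRd; mem=70
  op9 P0: load  L1 → M/I/I/I on L1; bus (none); mem=68
  op10 P3: load  L0 → I/O/I/S on L0; bus BusRd; mem=30

invalidations = 0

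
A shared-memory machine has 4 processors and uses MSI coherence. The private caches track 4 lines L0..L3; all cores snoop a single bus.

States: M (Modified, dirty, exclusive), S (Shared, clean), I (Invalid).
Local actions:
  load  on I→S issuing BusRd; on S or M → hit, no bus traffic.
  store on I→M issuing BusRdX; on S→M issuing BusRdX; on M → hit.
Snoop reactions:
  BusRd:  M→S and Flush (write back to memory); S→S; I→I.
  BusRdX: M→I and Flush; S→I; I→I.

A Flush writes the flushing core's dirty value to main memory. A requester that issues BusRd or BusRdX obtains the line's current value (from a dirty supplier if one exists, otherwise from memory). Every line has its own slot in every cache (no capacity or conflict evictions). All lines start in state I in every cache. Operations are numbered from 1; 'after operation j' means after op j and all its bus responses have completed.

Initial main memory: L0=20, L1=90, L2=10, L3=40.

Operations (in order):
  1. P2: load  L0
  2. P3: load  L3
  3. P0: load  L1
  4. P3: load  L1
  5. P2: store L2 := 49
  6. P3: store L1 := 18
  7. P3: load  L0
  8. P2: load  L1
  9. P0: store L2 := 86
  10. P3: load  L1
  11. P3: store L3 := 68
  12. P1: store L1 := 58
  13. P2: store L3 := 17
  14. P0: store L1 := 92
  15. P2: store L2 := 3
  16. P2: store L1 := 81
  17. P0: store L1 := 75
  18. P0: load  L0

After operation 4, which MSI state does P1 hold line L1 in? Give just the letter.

state = I

  op1 P2: load  L0 → I/I/S/I on L0; bus BusRd; mem=20
  op2 P3: load  L3 → I/I/I/S on L3; bus BusRd; mem=40
  op3 P0: load  L1 → S/I/I/I on L1; bus BusRd; mem=90
  op4 P3: load  L1 → S/I/I/S on L1; bus BusRd; mem=90
  op5 P2: store L2 := 49 → I/I/M/I on L2; bus BusRdX; mem=10
  op6 P3: store L1 := 18 → I/I/I/M on L1; bus BusRdX; mem=90
  op7 P3: load  L0 → I/I/S/S on L0; bus BusRd; mem=20
  op8 P2: load  L1 → I/I/S/S on L1; bus BusRd Flush; mem=18
  op9 P0: store L2 := 86 → M/I/I/I on L2; bus BusRdX Flush; mem=49
  op10 P3: load  L1 → I/I/S/S on L1; bus (none); mem=18
  op11 P3: store L3 := 68 → I/I/I/M on L3; bus BusRdX; mem=40
  op12 P1: store L1 := 58 → I/M/I/I on L1; bus BusRdX; mem=18
  op13 P2: store L3 := 17 → I/I/M/I on L3; bus BusRdX Flush; mem=68
  op14 P0: store L1 := 92 → M/I/I/I on L1; bus BusRdX Flush; mem=58
  op15 P2: store L2 := 3 → I/I/M/I on L2; bus BusRdX Flush; mem=86
  op16 P2: store L1 := 81 → I/I/M/I on L1; bus BusRdX Flush; mem=92
  op17 P0: store L1 := 75 → M/I/I/I on L1; bus BusRdX Flush; mem=81
  op18 P0: load  L0 → S/I/S/S on L0; bus BusRd; mem=20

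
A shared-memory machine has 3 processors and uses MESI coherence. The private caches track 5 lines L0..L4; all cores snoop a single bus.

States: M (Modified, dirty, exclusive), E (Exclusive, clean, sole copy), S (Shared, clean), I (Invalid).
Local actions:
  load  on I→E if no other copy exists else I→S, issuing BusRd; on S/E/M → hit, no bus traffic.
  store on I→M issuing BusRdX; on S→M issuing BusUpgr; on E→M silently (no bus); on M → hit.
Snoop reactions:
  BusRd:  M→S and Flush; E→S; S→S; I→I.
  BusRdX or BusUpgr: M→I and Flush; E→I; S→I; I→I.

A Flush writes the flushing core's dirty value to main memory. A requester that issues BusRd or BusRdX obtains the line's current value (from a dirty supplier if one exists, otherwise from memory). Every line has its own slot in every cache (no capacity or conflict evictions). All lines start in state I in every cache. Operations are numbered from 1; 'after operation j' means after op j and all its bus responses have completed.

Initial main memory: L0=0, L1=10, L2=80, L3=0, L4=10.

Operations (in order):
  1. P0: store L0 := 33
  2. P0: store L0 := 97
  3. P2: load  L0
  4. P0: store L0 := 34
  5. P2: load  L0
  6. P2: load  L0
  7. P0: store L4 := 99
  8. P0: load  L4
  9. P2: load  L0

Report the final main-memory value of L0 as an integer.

memory[L0] = 34

[1] P0: store L0 := 33 | P0:M(33), P1:I, P2:I | bus: BusRdX
[2] P0: store L0 := 97 | P0:M(97), P1:I, P2:I | bus: none
[3] P2: load  L0 | P0:S(97), P1:I, P2:S(97) | bus: BusRd,Flush
[4] P0: store L0 := 34 | P0:M(34), P1:I, P2:I | bus: BusUpgr
[5] P2: load  L0 | P0:S(34), P1:I, P2:S(34) | bus: BusRd,Flush
[6] P2: load  L0 | P0:S(34), P1:I, P2:S(34) | bus: none
[7] P0: store L4 := 99 | P0:M(99), P1:I, P2:I | bus: BusRdX
[8] P0: load  L4 | P0:M(99), P1:I, P2:I | bus: none
[9] P2: load  L0 | P0:S(34), P1:I, P2:S(34) | bus: none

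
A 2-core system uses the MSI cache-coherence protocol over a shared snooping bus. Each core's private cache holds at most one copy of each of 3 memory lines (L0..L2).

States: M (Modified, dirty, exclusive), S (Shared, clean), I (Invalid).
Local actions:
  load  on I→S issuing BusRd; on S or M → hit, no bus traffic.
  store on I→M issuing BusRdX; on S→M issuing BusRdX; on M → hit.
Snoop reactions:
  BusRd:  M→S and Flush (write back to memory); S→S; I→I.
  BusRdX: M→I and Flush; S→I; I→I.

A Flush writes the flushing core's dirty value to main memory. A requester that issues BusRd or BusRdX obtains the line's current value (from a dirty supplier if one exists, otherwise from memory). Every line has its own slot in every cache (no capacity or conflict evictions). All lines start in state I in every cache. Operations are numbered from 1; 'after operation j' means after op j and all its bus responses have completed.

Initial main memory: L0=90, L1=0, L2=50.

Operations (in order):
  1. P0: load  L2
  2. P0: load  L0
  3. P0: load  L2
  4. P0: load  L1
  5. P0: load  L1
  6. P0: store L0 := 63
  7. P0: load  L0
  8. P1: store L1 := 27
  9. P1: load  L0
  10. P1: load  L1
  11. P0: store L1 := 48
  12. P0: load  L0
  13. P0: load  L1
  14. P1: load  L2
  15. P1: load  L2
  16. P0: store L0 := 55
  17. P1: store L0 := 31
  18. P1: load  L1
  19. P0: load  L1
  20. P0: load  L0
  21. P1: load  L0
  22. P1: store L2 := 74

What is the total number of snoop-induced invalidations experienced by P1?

  op1 P0: load  L2 → S/I on L2; bus BusRd; mem=50
  op2 P0: load  L0 → S/I on L0; bus BusRd; mem=90
  op3 P0: load  L2 → S/I on L2; bus (none); mem=50
  op4 P0: load  L1 → S/I on L1; bus BusRd; mem=0
  op5 P0: load  L1 → S/I on L1; bus (none); mem=0
  op6 P0: store L0 := 63 → M/I on L0; bus BusRdX; mem=90
  op7 P0: load  L0 → M/I on L0; bus (none); mem=90
  op8 P1: store L1 := 27 → I/M on L1; bus BusRdX; mem=0
  op9 P1: load  L0 → S/S on L0; bus BusRd Flush; mem=63
  op10 P1: load  L1 → I/M on L1; bus (none); mem=0
  op11 P0: store L1 := 48 → M/I on L1; bus BusRdX Flush; mem=27
  op12 P0: load  L0 → S/S on L0; bus (none); mem=63
  op13 P0: load  L1 → M/I on L1; bus (none); mem=27
  op14 P1: load  L2 → S/S on L2; bus BusRd; mem=50
  op15 P1: load  L2 → S/S on L2; bus (none); mem=50
  op16 P0: store L0 := 55 → M/I on L0; bus BusRdX; mem=63
  op17 P1: store L0 := 31 → I/M on L0; bus BusRdX Flush; mem=55
  op18 P1: load  L1 → S/S on L1; bus BusRd Flush; mem=48
  op19 P0: load  L1 → S/S on L1; bus (none); mem=48
  op20 P0: load  L0 → S/S on L0; bus BusRd Flush; mem=31
  op21 P1: load  L0 → S/S on L0; bus (none); mem=31
  op22 P1: store L2 := 74 → I/M on L2; bus BusRdX; mem=50

invalidations = 2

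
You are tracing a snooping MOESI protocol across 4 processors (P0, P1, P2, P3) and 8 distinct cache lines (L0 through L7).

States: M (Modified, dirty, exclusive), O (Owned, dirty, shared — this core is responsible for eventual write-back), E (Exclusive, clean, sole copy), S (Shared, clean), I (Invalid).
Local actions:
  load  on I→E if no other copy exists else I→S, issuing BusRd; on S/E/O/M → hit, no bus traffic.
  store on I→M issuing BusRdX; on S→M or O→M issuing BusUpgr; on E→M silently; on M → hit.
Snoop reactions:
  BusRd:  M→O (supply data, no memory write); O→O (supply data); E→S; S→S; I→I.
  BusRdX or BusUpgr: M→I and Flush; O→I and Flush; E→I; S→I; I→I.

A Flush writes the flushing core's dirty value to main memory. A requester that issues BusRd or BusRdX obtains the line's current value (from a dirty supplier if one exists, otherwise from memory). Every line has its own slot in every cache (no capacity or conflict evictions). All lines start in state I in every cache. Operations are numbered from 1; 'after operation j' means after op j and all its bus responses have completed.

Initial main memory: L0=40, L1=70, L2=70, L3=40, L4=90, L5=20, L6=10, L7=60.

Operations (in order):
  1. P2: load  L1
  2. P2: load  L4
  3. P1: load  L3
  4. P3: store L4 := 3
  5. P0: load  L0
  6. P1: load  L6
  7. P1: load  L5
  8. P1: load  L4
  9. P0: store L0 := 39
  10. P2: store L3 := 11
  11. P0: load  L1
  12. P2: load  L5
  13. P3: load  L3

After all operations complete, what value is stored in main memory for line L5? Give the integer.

memory[L5] = 20

1. P2: load  L1  bus=[BusRd]  L1: P0=I P1=I P2=E P3=I  mem[L1]=70
2. P2: load  L4  bus=[BusRd]  L4: P0=I P1=I P2=E P3=I  mem[L4]=90
3. P1: load  L3  bus=[BusRd]  L3: P0=I P1=E P2=I P3=I  mem[L3]=40
4. P3: store L4 := 3  bus=[BusRdX]  L4: P0=I P1=I P2=I P3=M  mem[L4]=90
5. P0: load  L0  bus=[BusRd]  L0: P0=E P1=I P2=I P3=I  mem[L0]=40
6. P1: load  L6  bus=[BusRd]  L6: P0=I P1=E P2=I P3=I  mem[L6]=10
7. P1: load  L5  bus=[BusRd]  L5: P0=I P1=E P2=I P3=I  mem[L5]=20
8. P1: load  L4  bus=[BusRd]  L4: P0=I P1=S P2=I P3=O  mem[L4]=90
9. P0: store L0 := 39  bus=[-]  L0: P0=M P1=I P2=I P3=I  mem[L0]=40
10. P2: store L3 := 11  bus=[BusRdX]  L3: P0=I P1=I P2=M P3=I  mem[L3]=40
11. P0: load  L1  bus=[BusRd]  L1: P0=S P1=I P2=S P3=I  mem[L1]=70
12. P2: load  L5  bus=[BusRd]  L5: P0=I P1=S P2=S P3=I  mem[L5]=20
13. P3: load  L3  bus=[BusRd]  L3: P0=I P1=I P2=O P3=S  mem[L3]=40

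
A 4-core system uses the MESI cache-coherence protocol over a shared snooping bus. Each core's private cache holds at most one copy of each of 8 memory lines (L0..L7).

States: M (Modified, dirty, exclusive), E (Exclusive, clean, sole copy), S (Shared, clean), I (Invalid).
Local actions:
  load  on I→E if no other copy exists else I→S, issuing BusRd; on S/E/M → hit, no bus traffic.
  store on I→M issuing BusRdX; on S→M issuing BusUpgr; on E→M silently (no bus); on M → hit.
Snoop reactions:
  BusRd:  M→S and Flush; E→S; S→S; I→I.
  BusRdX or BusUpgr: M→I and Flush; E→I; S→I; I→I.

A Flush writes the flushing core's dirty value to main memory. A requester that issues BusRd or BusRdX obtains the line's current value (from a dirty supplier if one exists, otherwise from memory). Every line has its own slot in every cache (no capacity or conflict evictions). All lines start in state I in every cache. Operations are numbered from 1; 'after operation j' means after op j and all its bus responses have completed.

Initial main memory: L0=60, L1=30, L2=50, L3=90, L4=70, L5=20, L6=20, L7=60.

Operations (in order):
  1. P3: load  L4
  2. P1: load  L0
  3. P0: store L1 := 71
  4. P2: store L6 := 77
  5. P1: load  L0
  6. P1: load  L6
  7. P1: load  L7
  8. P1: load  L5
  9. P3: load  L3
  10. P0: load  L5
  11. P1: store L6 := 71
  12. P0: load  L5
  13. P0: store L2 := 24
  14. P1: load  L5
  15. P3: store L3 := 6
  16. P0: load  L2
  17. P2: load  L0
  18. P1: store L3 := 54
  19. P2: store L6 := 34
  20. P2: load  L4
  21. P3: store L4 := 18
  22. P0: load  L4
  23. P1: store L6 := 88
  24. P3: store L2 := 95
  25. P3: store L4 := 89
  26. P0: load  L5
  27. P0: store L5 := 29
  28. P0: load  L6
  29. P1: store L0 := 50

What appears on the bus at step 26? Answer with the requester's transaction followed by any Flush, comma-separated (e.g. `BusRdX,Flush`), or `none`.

[1] P3: load  L4 | P0:I, P1:I, P2:I, P3:E(70) | bus: BusRd
[2] P1: load  L0 | P0:I, P1:E(60), P2:I, P3:I | bus: BusRd
[3] P0: store L1 := 71 | P0:M(71), P1:I, P2:I, P3:I | bus: BusRdX
[4] P2: store L6 := 77 | P0:I, P1:I, P2:M(77), P3:I | bus: BusRdX
[5] P1: load  L0 | P0:I, P1:E(60), P2:I, P3:I | bus: none
[6] P1: load  L6 | P0:I, P1:S(77), P2:S(77), P3:I | bus: BusRd,Flush
[7] P1: load  L7 | P0:I, P1:E(60), P2:I, P3:I | bus: BusRd
[8] P1: load  L5 | P0:I, P1:E(20), P2:I, P3:I | bus: BusRd
[9] P3: load  L3 | P0:I, P1:I, P2:I, P3:E(90) | bus: BusRd
[10] P0: load  L5 | P0:S(20), P1:S(20), P2:I, P3:I | bus: BusRd
[11] P1: store L6 := 71 | P0:I, P1:M(71), P2:I, P3:I | bus: BusUpgr
[12] P0: load  L5 | P0:S(20), P1:S(20), P2:I, P3:I | bus: none
[13] P0: store L2 := 24 | P0:M(24), P1:I, P2:I, P3:I | bus: BusRdX
[14] P1: load  L5 | P0:S(20), P1:S(20), P2:I, P3:I | bus: none
[15] P3: store L3 := 6 | P0:I, P1:I, P2:I, P3:M(6) | bus: none
[16] P0: load  L2 | P0:M(24), P1:I, P2:I, P3:I | bus: none
[17] P2: load  L0 | P0:I, P1:S(60), P2:S(60), P3:I | bus: BusRd
[18] P1: store L3 := 54 | P0:I, P1:M(54), P2:I, P3:I | bus: BusRdX,Flush
[19] P2: store L6 := 34 | P0:I, P1:I, P2:M(34), P3:I | bus: BusRdX,Flush
[20] P2: load  L4 | P0:I, P1:I, P2:S(70), P3:S(70) | bus: BusRd
[21] P3: store L4 := 18 | P0:I, P1:I, P2:I, P3:M(18) | bus: BusUpgr
[22] P0: load  L4 | P0:S(18), P1:I, P2:I, P3:S(18) | bus: BusRd,Flush
[23] P1: store L6 := 88 | P0:I, P1:M(88), P2:I, P3:I | bus: BusRdX,Flush
[24] P3: store L2 := 95 | P0:I, P1:I, P2:I, P3:M(95) | bus: BusRdX,Flush
[25] P3: store L4 := 89 | P0:I, P1:I, P2:I, P3:M(89) | bus: BusUpgr
[26] P0: load  L5 | P0:S(20), P1:S(20), P2:I, P3:I | bus: none
[27] P0: store L5 := 29 | P0:M(29), P1:I, P2:I, P3:I | bus: BusUpgr
[28] P0: load  L6 | P0:S(88), P1:S(88), P2:I, P3:I | bus: BusRd,Flush
[29] P1: store L0 := 50 | P0:I, P1:M(50), P2:I, P3:I | bus: BusUpgr

bus = none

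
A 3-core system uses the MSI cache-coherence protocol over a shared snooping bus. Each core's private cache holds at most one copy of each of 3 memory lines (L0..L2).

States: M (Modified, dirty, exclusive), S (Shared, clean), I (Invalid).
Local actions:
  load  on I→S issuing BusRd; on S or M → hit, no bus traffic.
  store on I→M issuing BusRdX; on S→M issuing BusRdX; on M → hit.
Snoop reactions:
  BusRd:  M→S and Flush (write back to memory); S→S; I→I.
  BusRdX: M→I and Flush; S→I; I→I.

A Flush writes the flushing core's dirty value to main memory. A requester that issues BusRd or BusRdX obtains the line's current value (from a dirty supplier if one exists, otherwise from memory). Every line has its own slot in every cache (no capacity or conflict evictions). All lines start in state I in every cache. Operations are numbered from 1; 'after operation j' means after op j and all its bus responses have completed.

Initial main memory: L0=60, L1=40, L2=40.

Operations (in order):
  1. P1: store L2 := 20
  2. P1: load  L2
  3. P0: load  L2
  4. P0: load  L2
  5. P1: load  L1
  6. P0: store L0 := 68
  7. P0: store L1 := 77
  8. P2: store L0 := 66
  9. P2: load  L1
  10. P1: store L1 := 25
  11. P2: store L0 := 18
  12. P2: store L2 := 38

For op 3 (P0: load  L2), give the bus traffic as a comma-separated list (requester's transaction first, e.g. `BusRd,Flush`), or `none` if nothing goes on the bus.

1. P1: store L2 := 20  bus=[BusRdX]  L2: P0=I P1=M P2=I  mem[L2]=40
2. P1: load  L2  bus=[-]  L2: P0=I P1=M P2=I  mem[L2]=40
3. P0: load  L2  bus=[BusRd,Flush]  L2: P0=S P1=S P2=I  mem[L2]=20
4. P0: load  L2  bus=[-]  L2: P0=S P1=S P2=I  mem[L2]=20
5. P1: load  L1  bus=[BusRd]  L1: P0=I P1=S P2=I  mem[L1]=40
6. P0: store L0 := 68  bus=[BusRdX]  L0: P0=M P1=I P2=I  mem[L0]=60
7. P0: store L1 := 77  bus=[BusRdX]  L1: P0=M P1=I P2=I  mem[L1]=40
8. P2: store L0 := 66  bus=[BusRdX,Flush]  L0: P0=I P1=I P2=M  mem[L0]=68
9. P2: load  L1  bus=[BusRd,Flush]  L1: P0=S P1=I P2=S  mem[L1]=77
10. P1: store L1 := 25  bus=[BusRdX]  L1: P0=I P1=M P2=I  mem[L1]=77
11. P2: store L0 := 18  bus=[-]  L0: P0=I P1=I P2=M  mem[L0]=68
12. P2: store L2 := 38  bus=[BusRdX]  L2: P0=I P1=I P2=M  mem[L2]=20

bus = BusRd,Flush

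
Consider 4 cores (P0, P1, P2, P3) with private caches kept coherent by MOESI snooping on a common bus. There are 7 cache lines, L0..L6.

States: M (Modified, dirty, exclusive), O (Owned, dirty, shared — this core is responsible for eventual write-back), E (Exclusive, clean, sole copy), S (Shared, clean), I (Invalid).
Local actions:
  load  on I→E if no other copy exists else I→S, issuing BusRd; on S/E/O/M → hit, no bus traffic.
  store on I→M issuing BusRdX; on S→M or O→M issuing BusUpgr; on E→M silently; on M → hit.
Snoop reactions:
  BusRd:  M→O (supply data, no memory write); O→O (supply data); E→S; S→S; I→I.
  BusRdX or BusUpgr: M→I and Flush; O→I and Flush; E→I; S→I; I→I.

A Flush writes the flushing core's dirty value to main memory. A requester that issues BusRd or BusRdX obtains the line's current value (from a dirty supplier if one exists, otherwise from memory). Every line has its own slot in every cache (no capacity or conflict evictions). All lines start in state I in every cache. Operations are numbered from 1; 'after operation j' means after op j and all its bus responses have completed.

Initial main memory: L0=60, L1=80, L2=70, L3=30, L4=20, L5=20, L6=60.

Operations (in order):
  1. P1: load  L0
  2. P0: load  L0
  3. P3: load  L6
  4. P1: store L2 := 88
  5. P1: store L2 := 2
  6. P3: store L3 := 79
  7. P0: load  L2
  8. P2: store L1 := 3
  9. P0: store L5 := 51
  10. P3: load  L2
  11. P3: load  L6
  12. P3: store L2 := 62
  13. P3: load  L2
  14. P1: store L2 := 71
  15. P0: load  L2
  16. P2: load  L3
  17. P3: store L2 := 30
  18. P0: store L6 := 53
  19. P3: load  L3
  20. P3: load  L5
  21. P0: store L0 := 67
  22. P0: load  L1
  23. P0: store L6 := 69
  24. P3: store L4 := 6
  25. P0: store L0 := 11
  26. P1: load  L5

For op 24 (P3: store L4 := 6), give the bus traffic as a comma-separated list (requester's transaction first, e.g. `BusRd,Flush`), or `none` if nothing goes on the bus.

bus = BusRdX

step 1: P1: load  L0  ⟶  IEII  (L0)  txn=BusRd  M[L0]=60
step 2: P0: load  L0  ⟶  SSII  (L0)  txn=BusRd  M[L0]=60
step 3: P3: load  L6  ⟶  IIIE  (L6)  txn=BusRd  M[L6]=60
step 4: P1: store L2 := 88  ⟶  IMII  (L2)  txn=BusRdX  M[L2]=70
step 5: P1: store L2 := 2  ⟶  IMII  (L2)  txn=∅  M[L2]=70
step 6: P3: store L3 := 79  ⟶  IIIM  (L3)  txn=BusRdX  M[L3]=30
step 7: P0: load  L2  ⟶  SOII  (L2)  txn=BusRd  M[L2]=70
step 8: P2: store L1 := 3  ⟶  IIMI  (L1)  txn=BusRdX  M[L1]=80
step 9: P0: store L5 := 51  ⟶  MIII  (L5)  txn=BusRdX  M[L5]=20
step 10: P3: load  L2  ⟶  SOIS  (L2)  txn=BusRd  M[L2]=70
step 11: P3: load  L6  ⟶  IIIE  (L6)  txn=∅  M[L6]=60
step 12: P3: store L2 := 62  ⟶  IIIM  (L2)  txn=BusUpgr+Flush  M[L2]=2
step 13: P3: load  L2  ⟶  IIIM  (L2)  txn=∅  M[L2]=2
step 14: P1: store L2 := 71  ⟶  IMII  (L2)  txn=BusRdX+Flush  M[L2]=62
step 15: P0: load  L2  ⟶  SOII  (L2)  txn=BusRd  M[L2]=62
step 16: P2: load  L3  ⟶  IISO  (L3)  txn=BusRd  M[L3]=30
step 17: P3: store L2 := 30  ⟶  IIIM  (L2)  txn=BusRdX+Flush  M[L2]=71
step 18: P0: store L6 := 53  ⟶  MIII  (L6)  txn=BusRdX  M[L6]=60
step 19: P3: load  L3  ⟶  IISO  (L3)  txn=∅  M[L3]=30
step 20: P3: load  L5  ⟶  OIIS  (L5)  txn=BusRd  M[L5]=20
step 21: P0: store L0 := 67  ⟶  MIII  (L0)  txn=BusUpgr  M[L0]=60
step 22: P0: load  L1  ⟶  SIOI  (L1)  txn=BusRd  M[L1]=80
step 23: P0: store L6 := 69  ⟶  MIII  (L6)  txn=∅  M[L6]=60
step 24: P3: store L4 := 6  ⟶  IIIM  (L4)  txn=BusRdX  M[L4]=20
step 25: P0: store L0 := 11  ⟶  MIII  (L0)  txn=∅  M[L0]=60
step 26: P1: load  L5  ⟶  OSIS  (L5)  txn=BusRd  M[L5]=20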